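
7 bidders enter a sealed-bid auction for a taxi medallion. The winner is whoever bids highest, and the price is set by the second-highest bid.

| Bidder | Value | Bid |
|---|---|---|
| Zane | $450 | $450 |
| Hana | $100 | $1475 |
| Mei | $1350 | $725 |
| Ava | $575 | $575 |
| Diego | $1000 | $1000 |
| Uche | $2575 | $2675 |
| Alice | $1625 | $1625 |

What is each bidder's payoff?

Zane $0, Hana $0, Mei $0, Ava $0, Diego $0, Uche $950, Alice $0.

Sorted high to low: Uche $2675, then Alice $1625, then Hana $1475, then Diego $1000, then Mei $725, then Ava $575, then Zane $450.
Uche has the top bid and wins; the price is the second-highest bid, $1625.
Uche's payoff = $2575 − $1625 = $950. All other bidders lose, so their payoff is 0.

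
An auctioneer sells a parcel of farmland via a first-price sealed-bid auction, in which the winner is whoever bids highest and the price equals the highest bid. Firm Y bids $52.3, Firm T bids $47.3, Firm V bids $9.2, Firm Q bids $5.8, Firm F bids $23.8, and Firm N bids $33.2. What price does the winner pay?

Price paid: $52.3.

Bids in descending order: Firm Y $52.3 > Firm T $47.3 > Firm N $33.2 > Firm F $23.8 > Firm V $9.2 > Firm Q $5.8.
Firm Y is the highest bidder, so Firm Y wins.
Under the first-price rule, the price is the highest bid: $52.3.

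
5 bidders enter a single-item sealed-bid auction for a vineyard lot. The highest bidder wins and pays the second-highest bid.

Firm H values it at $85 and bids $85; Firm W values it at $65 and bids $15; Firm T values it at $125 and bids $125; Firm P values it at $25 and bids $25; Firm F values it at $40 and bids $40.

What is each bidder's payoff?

Ordered from highest: Firm T $125; Firm H $85; Firm F $40; Firm P $25; Firm W $15.
Firm T has the top bid and wins; the price is the second-highest bid, $85.
Firm T's payoff = $125 − $85 = $40. All other bidders lose, so their payoff is 0.

Payoffs: Firm H $0, Firm W $0, Firm T $40, Firm P $0, Firm F $0.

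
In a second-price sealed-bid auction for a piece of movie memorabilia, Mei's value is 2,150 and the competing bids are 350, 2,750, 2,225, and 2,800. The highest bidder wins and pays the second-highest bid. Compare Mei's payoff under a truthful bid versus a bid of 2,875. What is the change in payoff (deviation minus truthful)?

The highest competing bid is 2,800.
Bidding truthfully at 2,150: the top bid is 2,800 (a rival), so Mei loses. Payoff = 0.
Bidding 2,875: Mei has the top bid, wins, and pays the second-highest bid 2,800. Payoff = 2,150 − 2,800 = -650.
Change = -650 − 0 = -650.
Deviating from a truthful bid can only lose payoff in a second-price auction — never gain.

Payoff change: -650.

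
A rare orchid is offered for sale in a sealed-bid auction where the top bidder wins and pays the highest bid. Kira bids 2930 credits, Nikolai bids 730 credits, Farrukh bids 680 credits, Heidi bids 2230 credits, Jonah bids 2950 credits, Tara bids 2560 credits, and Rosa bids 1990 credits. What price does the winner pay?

2950 credits

Bids in descending order: Jonah 2950 credits > Kira 2930 credits > Tara 2560 credits > Heidi 2230 credits > Rosa 1990 credits > Nikolai 730 credits > Farrukh 680 credits.
Jonah is the highest bidder, so Jonah wins.
Under the first-price rule, the price is the highest bid: 2950 credits.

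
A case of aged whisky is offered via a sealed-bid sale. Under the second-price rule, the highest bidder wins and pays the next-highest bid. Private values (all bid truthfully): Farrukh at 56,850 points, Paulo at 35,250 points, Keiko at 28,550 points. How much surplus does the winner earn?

21,600 points

Sorted high to low: Farrukh 56,850 points, then Paulo 35,250 points, then Keiko 28,550 points.
Farrukh wins with the top bid and pays the second-highest, 35,250 points.
Surplus = 56,850 points − 35,250 points = 21,600 points.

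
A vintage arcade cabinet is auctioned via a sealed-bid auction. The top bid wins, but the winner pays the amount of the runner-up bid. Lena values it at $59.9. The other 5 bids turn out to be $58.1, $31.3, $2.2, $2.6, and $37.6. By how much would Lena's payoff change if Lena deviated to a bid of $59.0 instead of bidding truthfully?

The highest competing bid is $58.1.
Bidding truthfully at $59.9: Lena has the top bid, wins, and pays the second-highest bid $58.1. Payoff = $59.9 − $58.1 = $1.8.
Bidding $59.0: Lena has the top bid, wins, and pays the second-highest bid $58.1. Payoff = $59.9 − $58.1 = $1.8.
Change = $1.8 − $1.8 = $0.0.

$0.0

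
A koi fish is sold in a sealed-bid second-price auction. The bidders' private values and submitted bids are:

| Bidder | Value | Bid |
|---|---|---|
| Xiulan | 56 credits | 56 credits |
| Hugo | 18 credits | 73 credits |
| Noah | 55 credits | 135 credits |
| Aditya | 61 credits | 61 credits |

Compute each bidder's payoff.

Xiulan 0 credits, Hugo 0 credits, Noah -18 credits, Aditya 0 credits.

Ordered from highest: Noah 135 credits; Hugo 73 credits; Aditya 61 credits; Xiulan 56 credits.
Noah has the top bid and wins; the price is the second-highest bid, 73 credits.
Noah's payoff = 55 credits − 73 credits = -18 credits. All other bidders lose, so their payoff is 0.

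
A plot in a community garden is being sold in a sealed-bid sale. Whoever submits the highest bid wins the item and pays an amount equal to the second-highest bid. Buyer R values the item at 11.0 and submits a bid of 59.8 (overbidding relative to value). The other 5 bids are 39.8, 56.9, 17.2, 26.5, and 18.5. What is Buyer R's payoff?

Highest competing bid: 56.9.
Buyer R's bid 59.8 is the highest overall, so Buyer R wins and pays the second-highest bid, 56.9.
Payoff = value − price = 11.0 − 56.9 = -45.9.
Overbidding won the item at a price above value — truthful bidding would have avoided this loss.

Buyer R's payoff: -45.9.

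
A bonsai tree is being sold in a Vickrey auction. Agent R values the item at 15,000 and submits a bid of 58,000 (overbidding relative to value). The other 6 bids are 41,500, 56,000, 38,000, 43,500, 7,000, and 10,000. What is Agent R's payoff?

Highest competing bid: 56,000.
Agent R's bid 58,000 is the highest overall, so Agent R wins and pays the second-highest bid, 56,000.
Payoff = value − price = 15,000 − 56,000 = -41,000.
Overbidding won the item at a price above value — truthful bidding would have avoided this loss.

Agent R's payoff: -41,000.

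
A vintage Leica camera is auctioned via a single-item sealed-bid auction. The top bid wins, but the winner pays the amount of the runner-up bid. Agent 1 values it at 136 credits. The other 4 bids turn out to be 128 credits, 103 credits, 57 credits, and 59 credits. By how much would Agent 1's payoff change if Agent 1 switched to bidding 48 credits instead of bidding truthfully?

The highest competing bid is 128 credits.
Bidding truthfully at 136 credits: Agent 1 has the top bid, wins, and pays the second-highest bid 128 credits. Payoff = 136 credits − 128 credits = 8 credits.
Bidding 48 credits: the top bid is 128 credits (a rival), so Agent 1 loses. Payoff = 0 credits.
Change = 0 credits − 8 credits = -8 credits.

-8 credits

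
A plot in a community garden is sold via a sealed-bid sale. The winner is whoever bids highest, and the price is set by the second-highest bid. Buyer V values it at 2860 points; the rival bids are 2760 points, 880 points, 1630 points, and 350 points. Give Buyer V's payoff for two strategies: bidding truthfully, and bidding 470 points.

The highest competing bid is 2760 points.
Bidding truthfully at 2860 points: Buyer V has the top bid, wins, and pays the second-highest bid 2760 points. Payoff = 2860 points − 2760 points = 100 points.
Bidding 470 points: the top bid is 2760 points (a rival), so Buyer V loses. Payoff = 0 points.
This is the dominant-strategy logic: truthful bidding weakly beats any alternative.

Truthful: 100 points; alternative: 0 points.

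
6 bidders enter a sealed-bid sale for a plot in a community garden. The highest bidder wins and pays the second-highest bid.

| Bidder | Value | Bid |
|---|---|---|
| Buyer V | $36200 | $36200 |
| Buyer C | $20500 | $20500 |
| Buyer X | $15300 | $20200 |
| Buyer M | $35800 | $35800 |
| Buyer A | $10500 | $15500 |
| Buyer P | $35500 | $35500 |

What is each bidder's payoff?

Ordered from highest: Buyer V $36200 > Buyer M $35800 > Buyer P $35500 > Buyer C $20500 > Buyer X $20200 > Buyer A $15500.
Buyer V has the top bid and wins; the price is the second-highest bid, $35800.
Buyer V's payoff = $36200 − $35800 = $400. All other bidders lose, so their payoff is 0.

Buyer V $400, Buyer C $0, Buyer X $0, Buyer M $0, Buyer A $0, Buyer P $0.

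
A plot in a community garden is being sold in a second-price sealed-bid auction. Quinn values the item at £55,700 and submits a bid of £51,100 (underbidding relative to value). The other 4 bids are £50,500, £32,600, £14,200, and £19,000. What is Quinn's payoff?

Quinn's payoff: £5,200.

Highest competing bid: £50,500.
Quinn's bid £51,100 is the highest overall, so Quinn wins and pays the second-highest bid, £50,500.
Payoff = value − price = £55,700 − £50,500 = £5,200.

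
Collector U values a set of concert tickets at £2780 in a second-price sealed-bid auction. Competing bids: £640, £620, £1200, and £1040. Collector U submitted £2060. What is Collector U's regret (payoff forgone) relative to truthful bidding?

The highest competing bid is £1200.
Bidding truthfully at £2780: Collector U has the top bid, wins, and pays the second-highest bid £1200. Payoff = £2780 − £1200 = £1580.
Bidding £2060: Collector U has the top bid, wins, and pays the second-highest bid £1200. Payoff = £2780 − £1200 = £1580.
Regret = truthful payoff − actual payoff = £1580 − £1580 = £0.

£0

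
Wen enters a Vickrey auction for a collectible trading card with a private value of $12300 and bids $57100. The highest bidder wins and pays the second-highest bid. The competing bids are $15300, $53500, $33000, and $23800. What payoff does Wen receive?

-$41200

Highest competing bid: $53500.
Wen's bid $57100 is the highest overall, so Wen wins and pays the second-highest bid, $53500.
Payoff = value − price = $12300 − $53500 = -$41200.
Overbidding won the item at a price above value — truthful bidding would have avoided this loss.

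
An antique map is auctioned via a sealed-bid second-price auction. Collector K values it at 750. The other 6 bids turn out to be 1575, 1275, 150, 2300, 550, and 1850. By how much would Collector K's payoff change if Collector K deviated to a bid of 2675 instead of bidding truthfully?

The highest competing bid is 2300.
Bidding truthfully at 750: the top bid is 2300 (a rival), so Collector K loses. Payoff = 0.
Bidding 2675: Collector K has the top bid, wins, and pays the second-highest bid 2300. Payoff = 750 − 2300 = -1550.
Change = -1550 − 0 = -1550.
Deviating from a truthful bid can only lose payoff in a second-price auction — never gain.

-1550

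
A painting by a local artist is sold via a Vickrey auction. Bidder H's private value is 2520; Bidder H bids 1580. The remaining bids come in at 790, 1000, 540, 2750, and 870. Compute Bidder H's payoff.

Highest competing bid: 2750.
Bidder H's bid 1580 is not the highest, so Bidder H loses, pays nothing, and earns zero payoff.

Payoff = 0.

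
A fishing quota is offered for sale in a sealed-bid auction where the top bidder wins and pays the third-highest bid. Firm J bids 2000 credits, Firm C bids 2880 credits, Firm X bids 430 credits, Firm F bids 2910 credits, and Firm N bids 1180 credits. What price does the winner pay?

2000 credits

Ranking the bids: Firm F 2910 credits, then Firm C 2880 credits, then Firm J 2000 credits, then Firm N 1180 credits, then Firm X 430 credits.
Firm F is the highest bidder, so Firm F wins.
Under the third-price rule, the price is the third-highest bid: 2000 credits.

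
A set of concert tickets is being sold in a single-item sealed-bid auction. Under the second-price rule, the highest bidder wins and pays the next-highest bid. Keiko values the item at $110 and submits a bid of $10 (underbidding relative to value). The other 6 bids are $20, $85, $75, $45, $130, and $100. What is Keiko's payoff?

Payoff = $0.

Highest competing bid: $130.
Keiko's bid $10 is not the highest, so Keiko loses, pays nothing, and earns zero payoff.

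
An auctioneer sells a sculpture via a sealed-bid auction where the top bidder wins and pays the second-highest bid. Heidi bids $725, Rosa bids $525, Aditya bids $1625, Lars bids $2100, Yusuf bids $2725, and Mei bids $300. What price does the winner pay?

$2100

Ordered from highest: Yusuf $2725 > Lars $2100 > Aditya $1625 > Heidi $725 > Rosa $525 > Mei $300.
Yusuf is the highest bidder, so Yusuf wins.
Under the second-price rule, the price is the second-highest bid: $2100.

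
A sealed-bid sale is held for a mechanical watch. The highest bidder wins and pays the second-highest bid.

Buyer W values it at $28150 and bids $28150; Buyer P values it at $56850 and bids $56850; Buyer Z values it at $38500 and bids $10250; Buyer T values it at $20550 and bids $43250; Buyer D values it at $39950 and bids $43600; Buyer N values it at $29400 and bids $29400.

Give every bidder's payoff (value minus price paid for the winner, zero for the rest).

Ranking the bids: Buyer P $56850; Buyer D $43600; Buyer T $43250; Buyer N $29400; Buyer W $28150; Buyer Z $10250.
Buyer P has the top bid and wins; the price is the second-highest bid, $43600.
Buyer P's payoff = $56850 − $43600 = $13250. All other bidders lose, so their payoff is 0.

Buyer W $0, Buyer P $13250, Buyer Z $0, Buyer T $0, Buyer D $0, Buyer N $0.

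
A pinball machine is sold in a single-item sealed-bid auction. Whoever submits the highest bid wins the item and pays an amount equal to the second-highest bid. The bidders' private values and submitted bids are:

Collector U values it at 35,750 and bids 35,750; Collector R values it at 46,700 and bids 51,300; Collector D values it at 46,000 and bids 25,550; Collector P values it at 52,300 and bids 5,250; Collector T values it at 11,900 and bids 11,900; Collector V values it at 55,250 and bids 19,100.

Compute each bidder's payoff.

Collector U 0, Collector R 10,950, Collector D 0, Collector P 0, Collector T 0, Collector V 0.

Ordered from highest: Collector R 51,300, then Collector U 35,750, then Collector D 25,550, then Collector V 19,100, then Collector T 11,900, then Collector P 5,250.
Collector R has the top bid and wins; the price is the second-highest bid, 35,750.
Collector R's payoff = 46,700 − 35,750 = 10,950. All other bidders lose, so their payoff is 0.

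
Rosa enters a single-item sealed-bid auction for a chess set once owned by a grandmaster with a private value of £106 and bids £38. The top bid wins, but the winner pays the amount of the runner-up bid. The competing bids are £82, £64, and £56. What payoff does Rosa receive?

Highest competing bid: £82.
Rosa's bid £38 is not the highest, so Rosa loses, pays nothing, and earns zero payoff.

Payoff = £0.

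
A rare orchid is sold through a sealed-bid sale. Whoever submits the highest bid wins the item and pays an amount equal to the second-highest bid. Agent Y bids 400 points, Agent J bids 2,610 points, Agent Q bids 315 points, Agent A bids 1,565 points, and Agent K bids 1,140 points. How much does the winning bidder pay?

Sorted high to low: Agent J 2,610 points, then Agent A 1,565 points, then Agent K 1,140 points, then Agent Y 400 points, then Agent Q 315 points.
Agent J has the highest bid, so Agent J wins.
The second-highest bid is 1,565 points, so that is what Agent J pays.

The winner pays 1,565 points.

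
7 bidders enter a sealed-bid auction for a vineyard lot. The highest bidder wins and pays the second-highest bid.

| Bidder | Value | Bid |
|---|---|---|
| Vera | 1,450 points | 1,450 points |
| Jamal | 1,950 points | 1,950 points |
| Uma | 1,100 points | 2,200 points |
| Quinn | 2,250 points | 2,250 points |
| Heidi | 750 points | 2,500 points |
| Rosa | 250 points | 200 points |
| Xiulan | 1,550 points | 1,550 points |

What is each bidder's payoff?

Payoffs: Vera 0 points, Jamal 0 points, Uma 0 points, Quinn 0 points, Heidi -1,500 points, Rosa 0 points, Xiulan 0 points.

Ranking the bids: Heidi 2,500 points > Quinn 2,250 points > Uma 2,200 points > Jamal 1,950 points > Xiulan 1,550 points > Vera 1,450 points > Rosa 200 points.
Heidi has the top bid and wins; the price is the second-highest bid, 2,250 points.
Heidi's payoff = 750 points − 2,250 points = -1,500 points. All other bidders lose, so their payoff is 0.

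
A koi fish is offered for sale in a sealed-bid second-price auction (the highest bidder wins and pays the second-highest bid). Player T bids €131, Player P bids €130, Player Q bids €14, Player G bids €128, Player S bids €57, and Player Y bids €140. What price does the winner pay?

Ordered from highest: Player Y €140, then Player T €131, then Player P €130, then Player G €128, then Player S €57, then Player Q €14.
Player Y is the highest bidder, so Player Y wins.
Under the second-price rule, the price is the second-highest bid: €131.

€131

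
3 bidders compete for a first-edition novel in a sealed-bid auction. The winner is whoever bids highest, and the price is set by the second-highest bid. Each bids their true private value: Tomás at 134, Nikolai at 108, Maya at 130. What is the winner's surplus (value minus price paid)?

Sorted high to low: Tomás 134 > Maya 130 > Nikolai 108.
Tomás wins with the top bid and pays the second-highest, 130.
Surplus = 134 − 130 = 4.

4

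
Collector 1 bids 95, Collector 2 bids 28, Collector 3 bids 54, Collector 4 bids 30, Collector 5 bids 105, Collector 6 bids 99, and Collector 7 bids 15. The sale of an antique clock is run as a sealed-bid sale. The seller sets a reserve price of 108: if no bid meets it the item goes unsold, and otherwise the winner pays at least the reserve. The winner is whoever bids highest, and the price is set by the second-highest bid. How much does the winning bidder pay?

unsold

Sorted high to low: Collector 5 105 > Collector 6 99 > Collector 1 95 > Collector 3 54 > Collector 4 30 > Collector 2 28 > Collector 7 15.
The top bid 105 is below the reserve 108, so the item goes unsold and nothing is paid.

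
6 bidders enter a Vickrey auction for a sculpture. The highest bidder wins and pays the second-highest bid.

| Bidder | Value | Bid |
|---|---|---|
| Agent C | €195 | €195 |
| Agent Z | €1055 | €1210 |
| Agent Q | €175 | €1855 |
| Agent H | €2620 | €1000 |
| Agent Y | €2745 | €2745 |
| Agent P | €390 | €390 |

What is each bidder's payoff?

Sorted high to low: Agent Y €2745, then Agent Q €1855, then Agent Z €1210, then Agent H €1000, then Agent P €390, then Agent C €195.
Agent Y has the top bid and wins; the price is the second-highest bid, €1855.
Agent Y's payoff = €2745 − €1855 = €890. All other bidders lose, so their payoff is 0.

Agent C €0, Agent Z €0, Agent Q €0, Agent H €0, Agent Y €890, Agent P €0.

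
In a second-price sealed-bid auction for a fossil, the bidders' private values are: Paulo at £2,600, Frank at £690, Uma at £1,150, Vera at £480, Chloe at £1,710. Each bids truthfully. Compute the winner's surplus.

Bids in descending order: Paulo £2,600, then Chloe £1,710, then Uma £1,150, then Frank £690, then Vera £480.
Paulo wins with the top bid and pays the second-highest, £1,710.
Surplus = £2,600 − £1,710 = £890.

Surplus = £890.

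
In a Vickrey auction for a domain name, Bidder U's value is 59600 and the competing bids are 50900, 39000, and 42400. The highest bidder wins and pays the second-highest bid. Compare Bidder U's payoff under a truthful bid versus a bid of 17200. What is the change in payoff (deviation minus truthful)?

The highest competing bid is 50900.
Bidding truthfully at 59600: Bidder U has the top bid, wins, and pays the second-highest bid 50900. Payoff = 59600 − 50900 = 8700.
Bidding 17200: the top bid is 50900 (a rival), so Bidder U loses. Payoff = 0.
Change = 0 − 8700 = -8700.

-8700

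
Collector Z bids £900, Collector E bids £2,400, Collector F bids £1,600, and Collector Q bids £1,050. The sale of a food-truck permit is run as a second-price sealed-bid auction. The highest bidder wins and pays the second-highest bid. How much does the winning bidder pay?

Price paid: £1,600.

Ranking the bids: Collector E £2,400; Collector F £1,600; Collector Q £1,050; Collector Z £900.
Collector E has the highest bid, so Collector E wins.
The second-highest bid is £1,600, so that is what Collector E pays.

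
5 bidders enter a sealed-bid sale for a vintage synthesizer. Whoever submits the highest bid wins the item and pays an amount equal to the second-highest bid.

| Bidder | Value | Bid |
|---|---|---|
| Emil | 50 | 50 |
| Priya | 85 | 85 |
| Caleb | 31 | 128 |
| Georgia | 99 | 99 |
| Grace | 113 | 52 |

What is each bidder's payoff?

Sorted high to low: Caleb 128 > Georgia 99 > Priya 85 > Grace 52 > Emil 50.
Caleb has the top bid and wins; the price is the second-highest bid, 99.
Caleb's payoff = 31 − 99 = -68. All other bidders lose, so their payoff is 0.

Payoffs: Emil 0, Priya 0, Caleb -68, Georgia 0, Grace 0.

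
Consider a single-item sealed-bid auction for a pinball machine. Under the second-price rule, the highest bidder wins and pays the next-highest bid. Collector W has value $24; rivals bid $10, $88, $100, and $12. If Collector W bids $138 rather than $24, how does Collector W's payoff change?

The highest competing bid is $100.
Bidding truthfully at $24: the top bid is $100 (a rival), so Collector W loses. Payoff = $0.
Bidding $138: Collector W has the top bid, wins, and pays the second-highest bid $100. Payoff = $24 − $100 = -$76.
Change = -$76 − $0 = -$76.

Change in payoff: -$76.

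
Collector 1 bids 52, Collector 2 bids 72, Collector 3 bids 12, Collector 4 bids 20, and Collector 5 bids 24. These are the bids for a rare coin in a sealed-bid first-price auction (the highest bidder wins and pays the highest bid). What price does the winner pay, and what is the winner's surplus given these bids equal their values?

The winner pays 72 for a surplus of 0.

Sorted high to low: Collector 2 72 > Collector 1 52 > Collector 5 24 > Collector 4 20 > Collector 3 12.
Collector 2 is the highest bidder, so Collector 2 wins.
Under the first-price rule, the price is the highest bid: 72.
Surplus = 72 − 72 = 0.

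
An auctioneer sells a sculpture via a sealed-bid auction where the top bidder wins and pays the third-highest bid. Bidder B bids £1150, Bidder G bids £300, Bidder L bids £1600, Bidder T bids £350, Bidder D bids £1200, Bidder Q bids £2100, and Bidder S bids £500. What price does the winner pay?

£1200

Bids in descending order: Bidder Q £2100 > Bidder L £1600 > Bidder D £1200 > Bidder B £1150 > Bidder S £500 > Bidder T £350 > Bidder G £300.
Bidder Q is the highest bidder, so Bidder Q wins.
Under the third-price rule, the price is the third-highest bid: £1200.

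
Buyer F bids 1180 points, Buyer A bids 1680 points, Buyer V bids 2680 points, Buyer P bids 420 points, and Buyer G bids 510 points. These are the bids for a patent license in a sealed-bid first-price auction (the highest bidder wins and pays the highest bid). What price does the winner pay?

Ordered from highest: Buyer V 2680 points; Buyer A 1680 points; Buyer F 1180 points; Buyer G 510 points; Buyer P 420 points.
Buyer V is the highest bidder, so Buyer V wins.
Under the first-price rule, the price is the highest bid: 2680 points.

2680 points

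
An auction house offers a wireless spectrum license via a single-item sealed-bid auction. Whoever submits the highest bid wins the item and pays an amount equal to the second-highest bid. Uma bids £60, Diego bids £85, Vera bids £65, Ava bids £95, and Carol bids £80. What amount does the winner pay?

Sorted high to low: Ava £95, then Diego £85, then Carol £80, then Vera £65, then Uma £60.
Ava has the highest bid, so Ava wins.
The second-highest bid is £85, so that is what Ava pays.

Price paid: £85.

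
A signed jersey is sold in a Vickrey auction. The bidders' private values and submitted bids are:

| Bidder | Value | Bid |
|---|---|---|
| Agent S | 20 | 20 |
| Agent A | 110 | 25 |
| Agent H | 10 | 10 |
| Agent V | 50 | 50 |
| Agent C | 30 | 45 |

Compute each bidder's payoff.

Agent S 0, Agent A 0, Agent H 0, Agent V 5, Agent C 0.

Sorted high to low: Agent V 50 > Agent C 45 > Agent A 25 > Agent S 20 > Agent H 10.
Agent V has the top bid and wins; the price is the second-highest bid, 45.
Agent V's payoff = 50 − 45 = 5. All other bidders lose, so their payoff is 0.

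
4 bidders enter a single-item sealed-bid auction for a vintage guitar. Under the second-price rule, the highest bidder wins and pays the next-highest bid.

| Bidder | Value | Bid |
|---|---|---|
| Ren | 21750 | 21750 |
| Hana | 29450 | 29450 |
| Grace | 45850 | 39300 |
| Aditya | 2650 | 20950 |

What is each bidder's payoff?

Ren 0, Hana 0, Grace 16400, Aditya 0.

Ordered from highest: Grace 39300; Hana 29450; Ren 21750; Aditya 20950.
Grace has the top bid and wins; the price is the second-highest bid, 29450.
Grace's payoff = 45850 − 29450 = 16400. All other bidders lose, so their payoff is 0.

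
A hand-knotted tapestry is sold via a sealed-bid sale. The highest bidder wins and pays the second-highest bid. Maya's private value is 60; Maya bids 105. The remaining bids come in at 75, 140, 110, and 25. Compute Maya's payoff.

Highest competing bid: 140.
Maya's bid 105 is not the highest, so Maya loses, pays nothing, and earns zero payoff.

Payoff = 0.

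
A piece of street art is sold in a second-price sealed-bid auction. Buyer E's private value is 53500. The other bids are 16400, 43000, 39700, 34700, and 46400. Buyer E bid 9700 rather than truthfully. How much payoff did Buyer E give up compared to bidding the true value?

The highest competing bid is 46400.
Bidding truthfully at 53500: Buyer E has the top bid, wins, and pays the second-highest bid 46400. Payoff = 53500 − 46400 = 7100.
Bidding 9700: the top bid is 46400 (a rival), so Buyer E loses. Payoff = 0.
Regret = truthful payoff − actual payoff = 7100 − 0 = 7100.

7100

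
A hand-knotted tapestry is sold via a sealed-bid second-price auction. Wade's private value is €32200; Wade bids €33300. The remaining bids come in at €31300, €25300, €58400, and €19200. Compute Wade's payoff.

€0

Highest competing bid: €58400.
Wade's bid €33300 is not the highest, so Wade loses, pays nothing, and earns zero payoff.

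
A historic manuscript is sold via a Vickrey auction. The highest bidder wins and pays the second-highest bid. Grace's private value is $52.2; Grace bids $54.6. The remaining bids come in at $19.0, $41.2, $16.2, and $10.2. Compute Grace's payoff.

Highest competing bid: $41.2.
Grace's bid $54.6 is the highest overall, so Grace wins and pays the second-highest bid, $41.2.
Payoff = value − price = $52.2 − $41.2 = $11.0.

$11.0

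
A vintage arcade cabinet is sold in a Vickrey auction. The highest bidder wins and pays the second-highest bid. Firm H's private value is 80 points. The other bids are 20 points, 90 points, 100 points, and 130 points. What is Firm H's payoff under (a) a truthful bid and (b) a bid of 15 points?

(a) 0 points  (b) 0 points

The highest competing bid is 130 points.
Bidding truthfully at 80 points: the top bid is 130 points (a rival), so Firm H loses. Payoff = 0 points.
Bidding 15 points: the top bid is 130 points (a rival), so Firm H loses. Payoff = 0 points.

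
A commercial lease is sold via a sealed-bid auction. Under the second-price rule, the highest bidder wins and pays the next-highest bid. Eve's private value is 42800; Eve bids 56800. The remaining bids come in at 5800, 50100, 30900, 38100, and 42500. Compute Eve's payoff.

Highest competing bid: 50100.
Eve's bid 56800 is the highest overall, so Eve wins and pays the second-highest bid, 50100.
Payoff = value − price = 42800 − 50100 = -7300.
Overbidding won the item at a price above value — truthful bidding would have avoided this loss.

Eve's payoff: -7300.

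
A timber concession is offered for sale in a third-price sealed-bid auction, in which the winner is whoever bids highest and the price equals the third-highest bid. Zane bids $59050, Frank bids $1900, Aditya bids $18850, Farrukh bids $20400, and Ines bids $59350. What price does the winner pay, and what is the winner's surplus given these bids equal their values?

Sorted high to low: Ines $59350; Zane $59050; Farrukh $20400; Aditya $18850; Frank $1900.
Ines is the highest bidder, so Ines wins.
Under the third-price rule, the price is the third-highest bid: $20400.
Surplus = $59350 − $20400 = $38950.

The winner pays $20400 for a surplus of $38950.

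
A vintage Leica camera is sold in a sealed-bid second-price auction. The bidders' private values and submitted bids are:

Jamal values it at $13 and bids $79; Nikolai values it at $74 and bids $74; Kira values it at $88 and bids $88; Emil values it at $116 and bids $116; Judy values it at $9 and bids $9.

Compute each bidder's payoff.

Ranking the bids: Emil $116; Kira $88; Jamal $79; Nikolai $74; Judy $9.
Emil has the top bid and wins; the price is the second-highest bid, $88.
Emil's payoff = $116 − $88 = $28. All other bidders lose, so their payoff is 0.

Payoffs: Jamal $0, Nikolai $0, Kira $0, Emil $28, Judy $0.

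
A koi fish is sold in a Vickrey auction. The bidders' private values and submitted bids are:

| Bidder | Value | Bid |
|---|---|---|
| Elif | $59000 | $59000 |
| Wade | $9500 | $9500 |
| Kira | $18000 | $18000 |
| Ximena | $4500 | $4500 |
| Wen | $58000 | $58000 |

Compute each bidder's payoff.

Payoffs: Elif $1000, Wade $0, Kira $0, Ximena $0, Wen $0.

Sorted high to low: Elif $59000 > Wen $58000 > Kira $18000 > Wade $9500 > Ximena $4500.
Elif has the top bid and wins; the price is the second-highest bid, $58000.
Elif's payoff = $59000 − $58000 = $1000. All other bidders lose, so their payoff is 0.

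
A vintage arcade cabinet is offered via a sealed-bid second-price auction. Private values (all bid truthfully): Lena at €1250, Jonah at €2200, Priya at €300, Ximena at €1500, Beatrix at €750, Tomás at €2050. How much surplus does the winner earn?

Bids in descending order: Jonah €2200, then Tomás €2050, then Ximena €1500, then Lena €1250, then Beatrix €750, then Priya €300.
Jonah wins with the top bid and pays the second-highest, €2050.
Surplus = €2200 − €2050 = €150.

Winner's surplus: €150.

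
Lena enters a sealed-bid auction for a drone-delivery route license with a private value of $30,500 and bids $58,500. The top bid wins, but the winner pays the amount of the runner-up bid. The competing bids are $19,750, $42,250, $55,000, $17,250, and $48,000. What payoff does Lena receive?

Payoff = -$24,500.

Highest competing bid: $55,000.
Lena's bid $58,500 is the highest overall, so Lena wins and pays the second-highest bid, $55,000.
Payoff = value − price = $30,500 − $55,000 = -$24,500.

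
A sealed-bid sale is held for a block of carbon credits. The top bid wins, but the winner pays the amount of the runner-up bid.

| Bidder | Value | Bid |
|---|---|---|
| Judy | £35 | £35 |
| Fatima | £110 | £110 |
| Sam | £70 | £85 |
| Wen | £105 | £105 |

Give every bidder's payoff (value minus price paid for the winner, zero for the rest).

Payoffs: Judy £0, Fatima £5, Sam £0, Wen £0.

Ranking the bids: Fatima £110 > Wen £105 > Sam £85 > Judy £35.
Fatima has the top bid and wins; the price is the second-highest bid, £105.
Fatima's payoff = £110 − £105 = £5. All other bidders lose, so their payoff is 0.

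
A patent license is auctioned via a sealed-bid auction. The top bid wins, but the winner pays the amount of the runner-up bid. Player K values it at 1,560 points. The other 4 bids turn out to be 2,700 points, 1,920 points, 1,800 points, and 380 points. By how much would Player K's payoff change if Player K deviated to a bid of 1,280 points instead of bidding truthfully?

The highest competing bid is 2,700 points.
Bidding truthfully at 1,560 points: the top bid is 2,700 points (a rival), so Player K loses. Payoff = 0 points.
Bidding 1,280 points: the top bid is 2,700 points (a rival), so Player K loses. Payoff = 0 points.
Change = 0 points − 0 points = 0 points.
The bid only affects whether you win, not the price — here both bids land on the same side of the top rival bid, so the deviation is payoff-neutral.

0 points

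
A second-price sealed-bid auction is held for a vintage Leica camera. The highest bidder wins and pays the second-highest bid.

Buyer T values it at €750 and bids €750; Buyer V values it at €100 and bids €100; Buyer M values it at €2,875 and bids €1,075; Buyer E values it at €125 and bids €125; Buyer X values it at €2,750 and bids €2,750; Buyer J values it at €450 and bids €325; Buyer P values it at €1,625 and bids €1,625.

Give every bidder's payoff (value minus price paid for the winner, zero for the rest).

Payoffs: Buyer T €0, Buyer V €0, Buyer M €0, Buyer E €0, Buyer X €1,125, Buyer J €0, Buyer P €0.

Ranking the bids: Buyer X €2,750, then Buyer P €1,625, then Buyer M €1,075, then Buyer T €750, then Buyer J €325, then Buyer E €125, then Buyer V €100.
Buyer X has the top bid and wins; the price is the second-highest bid, €1,625.
Buyer X's payoff = €2,750 − €1,625 = €1,125. All other bidders lose, so their payoff is 0.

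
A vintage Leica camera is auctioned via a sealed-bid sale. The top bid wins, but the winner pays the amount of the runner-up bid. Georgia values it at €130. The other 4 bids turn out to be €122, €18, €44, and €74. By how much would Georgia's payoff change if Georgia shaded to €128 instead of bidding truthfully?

The highest competing bid is €122.
Bidding truthfully at €130: Georgia has the top bid, wins, and pays the second-highest bid €122. Payoff = €130 − €122 = €8.
Bidding €128: Georgia has the top bid, wins, and pays the second-highest bid €122. Payoff = €130 − €122 = €8.
Change = €8 − €8 = €0.

€0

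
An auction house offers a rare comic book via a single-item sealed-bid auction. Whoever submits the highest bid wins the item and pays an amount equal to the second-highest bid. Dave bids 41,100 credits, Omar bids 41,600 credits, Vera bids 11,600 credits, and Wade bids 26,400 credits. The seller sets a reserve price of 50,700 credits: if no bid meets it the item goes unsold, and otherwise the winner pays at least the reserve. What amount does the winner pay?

unsold

Bids in descending order: Omar 41,600 credits; Dave 41,100 credits; Wade 26,400 credits; Vera 11,600 credits.
The top bid 41,600 credits is below the reserve 50,700 credits, so the item goes unsold and nothing is paid.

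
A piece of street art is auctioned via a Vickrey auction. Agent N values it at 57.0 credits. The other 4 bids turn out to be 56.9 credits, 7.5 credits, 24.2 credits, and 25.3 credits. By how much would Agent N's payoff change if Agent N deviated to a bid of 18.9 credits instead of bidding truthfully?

Payoff change: -0.1 credits.

The highest competing bid is 56.9 credits.
Bidding truthfully at 57.0 credits: Agent N has the top bid, wins, and pays the second-highest bid 56.9 credits. Payoff = 57.0 credits − 56.9 credits = 0.1 credits.
Bidding 18.9 credits: the top bid is 56.9 credits (a rival), so Agent N loses. Payoff = 0.0 credits.
Change = 0.0 credits − 0.1 credits = -0.1 credits.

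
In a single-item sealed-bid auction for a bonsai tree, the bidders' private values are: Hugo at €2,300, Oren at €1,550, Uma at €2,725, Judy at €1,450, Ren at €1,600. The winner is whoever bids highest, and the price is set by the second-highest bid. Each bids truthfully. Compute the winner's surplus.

€425

Ordered from highest: Uma €2,725, then Hugo €2,300, then Ren €1,600, then Oren €1,550, then Judy €1,450.
Uma wins with the top bid and pays the second-highest, €2,300.
Surplus = €2,725 − €2,300 = €425.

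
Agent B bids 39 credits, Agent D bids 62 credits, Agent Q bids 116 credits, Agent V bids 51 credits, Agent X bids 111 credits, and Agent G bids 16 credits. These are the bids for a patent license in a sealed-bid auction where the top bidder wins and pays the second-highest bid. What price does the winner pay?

111 credits

Sorted high to low: Agent Q 116 credits > Agent X 111 credits > Agent D 62 credits > Agent V 51 credits > Agent B 39 credits > Agent G 16 credits.
Agent Q is the highest bidder, so Agent Q wins.
Under the second-price rule, the price is the second-highest bid: 111 credits.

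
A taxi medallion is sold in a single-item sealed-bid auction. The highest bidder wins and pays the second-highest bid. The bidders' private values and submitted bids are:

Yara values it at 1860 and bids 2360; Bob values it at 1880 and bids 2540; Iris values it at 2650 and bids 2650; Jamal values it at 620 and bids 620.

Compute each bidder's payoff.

Bids in descending order: Iris 2650, then Bob 2540, then Yara 2360, then Jamal 620.
Iris has the top bid and wins; the price is the second-highest bid, 2540.
Iris's payoff = 2650 − 2540 = 110. All other bidders lose, so their payoff is 0.

Payoffs: Yara 0, Bob 0, Iris 110, Jamal 0.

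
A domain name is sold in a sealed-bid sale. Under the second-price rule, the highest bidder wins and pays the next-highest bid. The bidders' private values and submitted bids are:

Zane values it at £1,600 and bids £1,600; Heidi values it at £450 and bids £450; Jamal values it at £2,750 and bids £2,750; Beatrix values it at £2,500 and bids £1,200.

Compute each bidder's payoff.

Payoffs: Zane £0, Heidi £0, Jamal £1,150, Beatrix £0.

Bids in descending order: Jamal £2,750 > Zane £1,600 > Beatrix £1,200 > Heidi £450.
Jamal has the top bid and wins; the price is the second-highest bid, £1,600.
Jamal's payoff = £2,750 − £1,600 = £1,150. All other bidders lose, so their payoff is 0.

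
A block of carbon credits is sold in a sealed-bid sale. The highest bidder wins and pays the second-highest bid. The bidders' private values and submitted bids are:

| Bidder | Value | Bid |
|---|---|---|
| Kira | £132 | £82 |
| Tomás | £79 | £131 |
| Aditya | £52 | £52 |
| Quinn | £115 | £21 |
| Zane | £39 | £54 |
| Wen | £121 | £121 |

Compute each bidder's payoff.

Payoffs: Kira £0, Tomás -£42, Aditya £0, Quinn £0, Zane £0, Wen £0.

Bids in descending order: Tomás £131, then Wen £121, then Kira £82, then Zane £54, then Aditya £52, then Quinn £21.
Tomás has the top bid and wins; the price is the second-highest bid, £121.
Tomás's payoff = £79 − £121 = -£42. All other bidders lose, so their payoff is 0.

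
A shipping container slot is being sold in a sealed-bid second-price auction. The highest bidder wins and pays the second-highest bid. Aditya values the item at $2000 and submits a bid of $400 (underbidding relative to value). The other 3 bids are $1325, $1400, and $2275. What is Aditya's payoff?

Aditya's payoff: $0.

Highest competing bid: $2275.
Aditya's bid $400 is not the highest, so Aditya loses, pays nothing, and earns zero payoff.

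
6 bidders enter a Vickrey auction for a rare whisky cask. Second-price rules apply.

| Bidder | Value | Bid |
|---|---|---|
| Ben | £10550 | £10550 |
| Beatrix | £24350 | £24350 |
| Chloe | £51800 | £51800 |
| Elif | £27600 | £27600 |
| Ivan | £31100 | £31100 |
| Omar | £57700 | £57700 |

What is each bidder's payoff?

Ben £0, Beatrix £0, Chloe £0, Elif £0, Ivan £0, Omar £5900.

Ranking the bids: Omar £57700 > Chloe £51800 > Ivan £31100 > Elif £27600 > Beatrix £24350 > Ben £10550.
Omar has the top bid and wins; the price is the second-highest bid, £51800.
Omar's payoff = £57700 − £51800 = £5900. All other bidders lose, so their payoff is 0.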